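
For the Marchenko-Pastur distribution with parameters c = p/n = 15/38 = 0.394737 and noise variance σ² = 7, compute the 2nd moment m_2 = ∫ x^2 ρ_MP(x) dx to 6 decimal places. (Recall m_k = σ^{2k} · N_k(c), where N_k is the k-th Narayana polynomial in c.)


E[X²] = σ⁴ (1 + c) (second MP moment). With σ² = 7 (so σ⁴ = 49) and c = 15/38 = 0.394737: E[X²] = 49 · (1 + 0.394737) = 49 · 1.394737.

So E[X^2] = 68.342105.


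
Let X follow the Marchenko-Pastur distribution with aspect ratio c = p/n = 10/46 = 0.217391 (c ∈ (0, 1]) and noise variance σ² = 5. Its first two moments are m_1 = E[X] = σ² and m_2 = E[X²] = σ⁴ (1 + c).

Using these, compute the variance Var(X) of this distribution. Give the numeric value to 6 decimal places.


m_1 = E[X] = σ² = 5, so m_1² = 25.
m_2 = E[X²] = σ⁴ (1 + c) = 25 · (1 + 0.217391) = 25 · 1.217391 = 30.434783.
(Note m_2 − m_1² simplifies to c · σ⁴ = 0.217391 · 25.)

Var(X) = m_2 − m_1² = 30.434783 − 25 = 5.434783.


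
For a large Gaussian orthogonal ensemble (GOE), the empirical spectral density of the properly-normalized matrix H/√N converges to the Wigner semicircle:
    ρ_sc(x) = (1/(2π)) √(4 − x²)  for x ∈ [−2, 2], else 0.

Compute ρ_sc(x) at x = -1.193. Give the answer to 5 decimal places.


ρ_sc(x) = (1/(2π)) √(4 − x²). With x = -1.193:
  4 − x² = 4 − (-1.193)² = 4 − 1.423249 = 2.576751.
  √(4 − x²) = 1.605226.
  1/(2π) = 0.159155.
  ρ_sc(-1.193) = 0.159155 · 1.605226 = 0.255480.

Rounded to 5 decimal places: ρ_sc(-1.193) ≈ 0.25548.


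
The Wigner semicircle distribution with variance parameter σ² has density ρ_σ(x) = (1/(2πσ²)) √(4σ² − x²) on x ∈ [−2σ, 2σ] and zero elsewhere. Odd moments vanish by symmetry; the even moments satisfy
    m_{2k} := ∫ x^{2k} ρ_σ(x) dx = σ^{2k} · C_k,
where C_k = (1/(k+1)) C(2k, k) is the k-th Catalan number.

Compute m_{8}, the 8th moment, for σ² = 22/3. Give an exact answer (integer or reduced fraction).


By the scaled semicircle moment identity, m_{2k} = σ^{2k} · C_k with k = 4.
C_4 = (1/(k+1)) · C(2k, k) = (1/5) · C(8, 4) = (1/5) · 70 = 14.
σ^{2k} = (σ²)^k = (22/3)^4 = 234256/81.

Therefore m_{8} = σ^{8} · C_4 = (234256/81) · 14 = 3279584/81.


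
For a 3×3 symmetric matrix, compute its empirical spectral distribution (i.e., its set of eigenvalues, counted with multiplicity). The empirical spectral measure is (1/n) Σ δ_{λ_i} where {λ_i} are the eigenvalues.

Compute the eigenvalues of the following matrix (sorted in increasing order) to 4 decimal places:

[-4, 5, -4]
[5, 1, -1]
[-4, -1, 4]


Since M is real symmetric, all three eigenvalues are real; they are the roots of det(λI − M) = λ³ − (tr M) λ² + s λ − det M, where s is the sum of the principal 2×2 minors.
tr M = -4 + 1 + 4 = 1.
s = ((-4)·1 − 5²) + ((-4)·4 − (-4)²) + (1·4 − (-1)²) = -29 + (-32) + 3 = -58.
det M (expand along row 1) = (-4)·3 − 5·16 + (-4)·(-1) = -88.
Characteristic polynomial: λ³ − λ² − 58λ + 88 = 0.
Substitute λ = y + (tr M)/3 = y + 0.333333 to remove the quadratic term: y³ + p·y + q = 0 with p = s − (tr M)²/3 = -58.333333 and q = −2(tr M)³/27 + (tr M)·s/3 − det M = 68.592593.
Three real roots ⇒ use the trigonometric (Viète) form: r = 2√(−p/3) = 8.819171, φ = arccos(3q/(p·r)) = arccos(-0.399994) = 1.982307 rad.
y_k = r·cos(φ/3 − 2πk/3) for k = 0, 1, 2 gives y = 6.962916, 1.205938, -8.168854.
λ_k = y_k + 0.333333 gives λ = 7.2962, 1.5393, -7.8355 (check: the sum is 1.0000 = tr M).

Eigenvalues sorted in increasing order: [-7.8355, 1.5393, 7.2962].


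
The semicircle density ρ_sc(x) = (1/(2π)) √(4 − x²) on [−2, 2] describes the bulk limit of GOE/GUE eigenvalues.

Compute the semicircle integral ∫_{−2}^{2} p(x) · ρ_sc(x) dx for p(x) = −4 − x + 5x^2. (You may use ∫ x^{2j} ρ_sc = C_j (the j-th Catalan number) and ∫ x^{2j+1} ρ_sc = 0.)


Write p(x) = Σ a_i x^i, split into monomials and integrate each against ρ_sc separately.
Using ∫ x^{2j} ρ_sc = C_j = (1/(j+1)) C(2j, j) (Catalan numbers) and ∫ x^{2j+1} ρ_sc = 0 (odd monomials vanish by symmetry):
  i = 0 (even): a_0 · C_{0} = -4 · 1 = -4
  i = 1 (odd): ∫ x^1 ρ_sc = 0 (vanishes)
  i = 2 (even): a_2 · C_{1} = 5 · 1 = 5

Summing the contributions: ∫_{−2}^{2} p(x) ρ_sc(x) dx = (-4) + 5 = 1.


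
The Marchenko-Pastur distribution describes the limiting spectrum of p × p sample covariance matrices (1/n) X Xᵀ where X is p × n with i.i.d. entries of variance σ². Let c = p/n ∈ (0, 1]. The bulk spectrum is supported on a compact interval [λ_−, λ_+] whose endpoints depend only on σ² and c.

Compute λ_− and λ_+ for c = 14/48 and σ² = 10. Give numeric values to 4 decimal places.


c = 14/48 = 0.291667; √c = 0.540062.
λ_− = σ² (1 − √c)² = 10 · (1 − 0.540062)² = 10 · (0.459938)² = 2.115432.
λ_+ = σ² (1 + √c)² = 10 · (1 + 0.540062)² = 10 · (1.540062)² = 23.717901.

Rounded to 4 decimal places: λ_− ≈ 2.1154, λ_+ ≈ 23.7179.


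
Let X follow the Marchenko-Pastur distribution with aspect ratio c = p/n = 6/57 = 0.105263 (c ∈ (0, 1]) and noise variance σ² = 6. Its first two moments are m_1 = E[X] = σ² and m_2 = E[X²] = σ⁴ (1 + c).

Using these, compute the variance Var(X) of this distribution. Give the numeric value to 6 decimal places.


m_1 = E[X] = σ² = 6, so m_1² = 36.
m_2 = E[X²] = σ⁴ (1 + c) = 36 · (1 + 0.105263) = 36 · 1.105263 = 39.789474.
(Note m_2 − m_1² simplifies to c · σ⁴ = 0.105263 · 36.)

Var(X) = m_2 − m_1² = 39.789474 − 36 = 3.789474.


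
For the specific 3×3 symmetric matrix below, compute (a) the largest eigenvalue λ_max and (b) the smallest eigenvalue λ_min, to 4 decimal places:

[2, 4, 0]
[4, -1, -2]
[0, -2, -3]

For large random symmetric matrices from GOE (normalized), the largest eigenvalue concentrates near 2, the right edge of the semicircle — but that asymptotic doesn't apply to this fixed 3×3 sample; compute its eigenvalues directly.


Since M is real symmetric, all three eigenvalues are real; they are the roots of det(λI − M) = λ³ − (tr M) λ² + s λ − det M, where s is the sum of the principal 2×2 minors.
tr M = 2 + (-1) + (-3) = -2.
s = (2·(-1) − 4²) + (2·(-3) − 0²) + ((-1)·(-3) − (-2)²) = -18 + (-6) + (-1) = -25.
det M (expand along row 1) = 2·(-1) − 4·(-12) + 0·(-8) = 46.
Characteristic polynomial: λ³ + 2λ² − 25λ − 46 = 0.
Substitute λ = y + (tr M)/3 = y − 0.666667 to remove the quadratic term: y³ + p·y + q = 0 with p = s − (tr M)²/3 = -26.333333 and q = −2(tr M)³/27 + (tr M)·s/3 − det M = -28.740741.
Three real roots ⇒ use the trigonometric (Viète) form: r = 2√(−p/3) = 5.925463, φ = arccos(3q/(p·r)) = arccos(0.552575) = 0.985346 rad.
y_k = r·cos(φ/3 − 2πk/3) for k = 0, 1, 2 gives y = 5.608711, -1.149029, -4.459682.
λ_k = y_k − 0.666667 gives λ = 4.9420, -1.8157, -5.1263 (check: the sum is -2.0000 = tr M).

Hence λ_max = 4.9420 and λ_min = -5.1263.


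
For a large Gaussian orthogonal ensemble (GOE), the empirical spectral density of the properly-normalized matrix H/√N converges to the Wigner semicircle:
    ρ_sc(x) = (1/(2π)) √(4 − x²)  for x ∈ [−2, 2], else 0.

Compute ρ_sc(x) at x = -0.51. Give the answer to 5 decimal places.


ρ_sc(x) = (1/(2π)) √(4 − x²). With x = -0.51:
  4 − x² = 4 − (-0.51)² = 4 − 0.260100 = 3.739900.
  √(4 − x²) = 1.933882.
  1/(2π) = 0.159155.
  ρ_sc(-0.51) = 0.159155 · 1.933882 = 0.307787.

Rounded to 5 decimal places: ρ_sc(-0.51) ≈ 0.30779.


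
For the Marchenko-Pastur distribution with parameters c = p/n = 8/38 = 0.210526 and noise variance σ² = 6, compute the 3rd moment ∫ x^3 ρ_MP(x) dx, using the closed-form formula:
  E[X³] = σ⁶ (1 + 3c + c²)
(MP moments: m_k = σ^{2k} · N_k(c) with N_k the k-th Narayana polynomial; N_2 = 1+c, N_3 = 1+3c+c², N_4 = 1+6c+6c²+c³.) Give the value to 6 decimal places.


E[X³] = σ⁶ (1 + 3c + c²) (third MP moment). With σ² = 6 (so σ⁶ = 216) and c = 8/38 = 0.210526: E[X³] = 216 · (1 + 3·0.210526 + (0.210526)²) = 216 · 1.675900.

So E[X^3] = 361.994460.


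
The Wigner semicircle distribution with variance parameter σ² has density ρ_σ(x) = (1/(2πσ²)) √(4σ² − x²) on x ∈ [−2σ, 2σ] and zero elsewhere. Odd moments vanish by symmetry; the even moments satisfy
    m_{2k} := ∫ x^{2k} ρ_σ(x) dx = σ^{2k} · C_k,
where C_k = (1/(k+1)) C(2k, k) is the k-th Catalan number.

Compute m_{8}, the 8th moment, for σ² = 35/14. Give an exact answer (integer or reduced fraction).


By the scaled semicircle moment identity, m_{2k} = σ^{2k} · C_k with k = 4.
C_4 = (1/(k+1)) · C(2k, k) = (1/5) · C(8, 4) = (1/5) · 70 = 14.
σ^{2k} = (σ²)^k = (35/14)^4 = 625/16.

Therefore m_{8} = σ^{8} · C_4 = (625/16) · 14 = 4375/8.


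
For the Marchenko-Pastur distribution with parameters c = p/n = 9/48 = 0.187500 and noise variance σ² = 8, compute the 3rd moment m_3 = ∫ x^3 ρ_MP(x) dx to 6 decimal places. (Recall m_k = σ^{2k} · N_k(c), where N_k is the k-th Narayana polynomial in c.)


E[X³] = σ⁶ (1 + 3c + c²) (third MP moment). With σ² = 8 (so σ⁶ = 512) and c = 9/48 = 0.187500: E[X³] = 512 · (1 + 3·0.187500 + (0.187500)²) = 512 · 1.597656.

So E[X^3] = 818.000000.


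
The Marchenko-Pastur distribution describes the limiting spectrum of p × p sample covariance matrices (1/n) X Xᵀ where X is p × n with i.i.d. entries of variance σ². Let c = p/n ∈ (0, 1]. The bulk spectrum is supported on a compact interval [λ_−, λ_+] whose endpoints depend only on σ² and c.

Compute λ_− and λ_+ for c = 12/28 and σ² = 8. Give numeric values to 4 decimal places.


c = 12/28 = 0.428571; √c = 0.654654.
λ_− = σ² (1 − √c)² = 8 · (1 − 0.654654)² = 8 · (0.345346)² = 0.954113.
λ_+ = σ² (1 + √c)² = 8 · (1 + 0.654654)² = 8 · (1.654654)² = 21.903030.

Rounded to 4 decimal places: λ_− ≈ 0.9541, λ_+ ≈ 21.9030.


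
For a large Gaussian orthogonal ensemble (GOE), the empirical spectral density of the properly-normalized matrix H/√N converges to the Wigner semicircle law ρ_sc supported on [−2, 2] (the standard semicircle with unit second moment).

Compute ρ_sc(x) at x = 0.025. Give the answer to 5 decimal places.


ρ_sc(x) = (1/(2π)) √(4 − x²). With x = 0.025:
  4 − x² = 4 − (0.025)² = 4 − 0.000625 = 3.999375.
  √(4 − x²) = 1.999844.
  1/(2π) = 0.159155.
  ρ_sc(0.025) = 0.159155 · 1.999844 = 0.318285.

Rounded to 5 decimal places: ρ_sc(0.025) ≈ 0.31829.


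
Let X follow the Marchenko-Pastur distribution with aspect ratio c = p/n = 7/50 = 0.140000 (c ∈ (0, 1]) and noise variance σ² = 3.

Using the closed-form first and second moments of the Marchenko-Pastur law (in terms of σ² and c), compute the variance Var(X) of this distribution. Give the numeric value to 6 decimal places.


Recall the MP moments m_1 = E[X] = σ² and m_2 = E[X²] = σ⁴ (1 + c).
m_1 = E[X] = σ² = 3, so m_1² = 9.
m_2 = E[X²] = σ⁴ (1 + c) = 9 · (1 + 0.140000) = 9 · 1.140000 = 10.260000.
(Note m_2 − m_1² simplifies to c · σ⁴ = 0.140000 · 9.)

Var(X) = m_2 − m_1² = 10.260000 − 9 = 1.260000.


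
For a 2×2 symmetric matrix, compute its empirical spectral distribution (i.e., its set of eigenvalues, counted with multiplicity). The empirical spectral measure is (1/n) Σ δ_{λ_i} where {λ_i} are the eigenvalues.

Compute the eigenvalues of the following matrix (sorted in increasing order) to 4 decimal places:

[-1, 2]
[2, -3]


Since M is real symmetric, both eigenvalues are real; they are the roots of det(λI − M) = λ² − (tr M) λ + det M.
tr M = -1 + (-3) = -4.
det M = (-1)·(-3) − 2² = 3 − 4 = -1.
Characteristic polynomial: λ² + 4λ − 1 = 0.
Discriminant Δ = (tr M)² − 4·det M = 16 − (-4) = 20; √Δ = 4.472136.
λ = (tr M ± √Δ)/2 = (-4 ± 4.472136)/2, giving (tr M − √Δ)/2 = -4.2361 and (tr M + √Δ)/2 = 0.2361.

Eigenvalues sorted in increasing order: [-4.2361, 0.2361].


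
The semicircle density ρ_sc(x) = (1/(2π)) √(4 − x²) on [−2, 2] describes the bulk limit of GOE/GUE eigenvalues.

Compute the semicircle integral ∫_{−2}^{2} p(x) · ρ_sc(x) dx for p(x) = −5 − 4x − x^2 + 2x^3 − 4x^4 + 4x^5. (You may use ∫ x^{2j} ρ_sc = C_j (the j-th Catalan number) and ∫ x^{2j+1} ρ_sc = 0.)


Write p(x) = Σ a_i x^i, split into monomials and integrate each against ρ_sc separately.
Using ∫ x^{2j} ρ_sc = C_j = (1/(j+1)) C(2j, j) (Catalan numbers) and ∫ x^{2j+1} ρ_sc = 0 (odd monomials vanish by symmetry):
  i = 0 (even): a_0 · C_{0} = -5 · 1 = -5
  i = 1 (odd): ∫ x^1 ρ_sc = 0 (vanishes)
  i = 2 (even): a_2 · C_{1} = -1 · 1 = -1
  i = 3 (odd): ∫ x^3 ρ_sc = 0 (vanishes)
  i = 4 (even): a_4 · C_{2} = -4 · 2 = -8
  i = 5 (odd): ∫ x^5 ρ_sc = 0 (vanishes)

Summing the contributions: ∫_{−2}^{2} p(x) ρ_sc(x) dx = (-5) + (-1) + (-8) = -14.


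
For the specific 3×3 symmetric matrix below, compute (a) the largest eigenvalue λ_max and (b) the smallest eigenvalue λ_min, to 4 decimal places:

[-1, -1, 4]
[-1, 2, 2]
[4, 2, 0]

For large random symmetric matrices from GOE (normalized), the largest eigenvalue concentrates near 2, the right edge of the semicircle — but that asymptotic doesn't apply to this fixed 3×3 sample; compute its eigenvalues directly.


Since M is real symmetric, all three eigenvalues are real; they are the roots of det(λI − M) = λ³ − (tr M) λ² + s λ − det M, where s is the sum of the principal 2×2 minors.
tr M = -1 + 2 + 0 = 1.
s = ((-1)·2 − (-1)²) + ((-1)·0 − 4²) + (2·0 − 2²) = -3 + (-16) + (-4) = -23.
det M (expand along row 1) = (-1)·(-4) − (-1)·(-8) + 4·(-10) = -44.
Characteristic polynomial: λ³ − λ² − 23λ + 44 = 0.
Substitute λ = y + (tr M)/3 = y + 0.333333 to remove the quadratic term: y³ + p·y + q = 0 with p = s − (tr M)²/3 = -23.333333 and q = −2(tr M)³/27 + (tr M)·s/3 − det M = 36.259259.
Three real roots ⇒ use the trigonometric (Viète) form: r = 2√(−p/3) = 5.577734, φ = arccos(3q/(p·r)) = arccos(-0.835806) = 2.560396 rad.
y_k = r·cos(φ/3 − 2πk/3) for k = 0, 1, 2 gives y = 3.666667, 1.806722, -5.473388.
λ_k = y_k + 0.333333 gives λ = 4.0000, 2.1401, -5.1401 (check: the sum is 1.0000 = tr M).

Hence λ_max = 4.0000 and λ_min = -5.1401.


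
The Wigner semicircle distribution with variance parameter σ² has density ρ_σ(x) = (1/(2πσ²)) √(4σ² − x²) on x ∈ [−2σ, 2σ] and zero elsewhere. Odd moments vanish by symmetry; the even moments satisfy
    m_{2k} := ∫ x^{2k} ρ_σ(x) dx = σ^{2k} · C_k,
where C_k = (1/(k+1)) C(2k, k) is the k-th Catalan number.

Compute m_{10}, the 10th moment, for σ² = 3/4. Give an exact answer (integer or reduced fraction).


By the scaled semicircle moment identity, m_{2k} = σ^{2k} · C_k with k = 5.
C_5 = (1/(k+1)) · C(2k, k) = (1/6) · C(10, 5) = (1/6) · 252 = 42.
σ^{2k} = (σ²)^k = (3/4)^5 = 243/1024.

Therefore m_{10} = σ^{10} · C_5 = (243/1024) · 42 = 5103/512.


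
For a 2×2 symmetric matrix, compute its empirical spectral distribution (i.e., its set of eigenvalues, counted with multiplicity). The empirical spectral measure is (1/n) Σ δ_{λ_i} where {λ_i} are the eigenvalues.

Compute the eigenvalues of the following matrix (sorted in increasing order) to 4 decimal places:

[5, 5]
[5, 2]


Since M is real symmetric, both eigenvalues are real; they are the roots of det(λI − M) = λ² − (tr M) λ + det M.
tr M = 5 + 2 = 7.
det M = 5·2 − 5² = 10 − 25 = -15.
Characteristic polynomial: λ² − 7λ − 15 = 0.
Discriminant Δ = (tr M)² − 4·det M = 49 − (-60) = 109; √Δ = 10.440307.
λ = (tr M ± √Δ)/2 = (7 ± 10.440307)/2, giving (tr M − √Δ)/2 = -1.7202 and (tr M + √Δ)/2 = 8.7202.

Eigenvalues sorted in increasing order: [-1.7202, 8.7202].


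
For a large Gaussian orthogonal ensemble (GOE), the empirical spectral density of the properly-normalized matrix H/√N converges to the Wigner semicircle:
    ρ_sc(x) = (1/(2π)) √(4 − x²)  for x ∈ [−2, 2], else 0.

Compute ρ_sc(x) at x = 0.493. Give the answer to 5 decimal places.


ρ_sc(x) = (1/(2π)) √(4 − x²). With x = 0.493:
  4 − x² = 4 − (0.493)² = 4 − 0.243049 = 3.756951.
  √(4 − x²) = 1.938286.
  1/(2π) = 0.159155.
  ρ_sc(0.493) = 0.159155 · 1.938286 = 0.308488.

Rounded to 5 decimal places: ρ_sc(0.493) ≈ 0.30849.


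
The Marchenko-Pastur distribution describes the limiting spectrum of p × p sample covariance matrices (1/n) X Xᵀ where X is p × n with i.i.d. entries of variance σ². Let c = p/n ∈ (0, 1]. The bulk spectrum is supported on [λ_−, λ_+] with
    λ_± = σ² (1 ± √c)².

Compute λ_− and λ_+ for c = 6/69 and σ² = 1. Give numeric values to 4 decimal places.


c = 6/69 = 0.086957; √c = 0.294884.
λ_− = σ² (1 − √c)² = 1 · (1 − 0.294884)² = 1 · (0.705116)² = 0.497189.
λ_+ = σ² (1 + √c)² = 1 · (1 + 0.294884)² = 1 · (1.294884)² = 1.676724.

Rounded to 4 decimal places: λ_− ≈ 0.4972, λ_+ ≈ 1.6767.


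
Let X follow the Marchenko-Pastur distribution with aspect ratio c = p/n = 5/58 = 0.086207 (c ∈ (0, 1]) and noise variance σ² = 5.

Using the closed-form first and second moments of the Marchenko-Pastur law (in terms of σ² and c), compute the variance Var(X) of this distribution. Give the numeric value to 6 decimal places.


Recall the MP moments m_1 = E[X] = σ² and m_2 = E[X²] = σ⁴ (1 + c).
m_1 = E[X] = σ² = 5, so m_1² = 25.
m_2 = E[X²] = σ⁴ (1 + c) = 25 · (1 + 0.086207) = 25 · 1.086207 = 27.155172.
(Note m_2 − m_1² simplifies to c · σ⁴ = 0.086207 · 25.)

Var(X) = m_2 − m_1² = 27.155172 − 25 = 2.155172.


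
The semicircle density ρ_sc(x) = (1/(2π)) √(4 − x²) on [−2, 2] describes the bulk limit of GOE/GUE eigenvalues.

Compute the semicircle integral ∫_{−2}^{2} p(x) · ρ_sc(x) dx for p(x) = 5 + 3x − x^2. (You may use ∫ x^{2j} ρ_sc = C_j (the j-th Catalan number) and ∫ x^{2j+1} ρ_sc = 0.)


Write p(x) = Σ a_i x^i, split into monomials and integrate each against ρ_sc separately.
Using ∫ x^{2j} ρ_sc = C_j = (1/(j+1)) C(2j, j) (Catalan numbers) and ∫ x^{2j+1} ρ_sc = 0 (odd monomials vanish by symmetry):
  i = 0 (even): a_0 · C_{0} = 5 · 1 = 5
  i = 1 (odd): ∫ x^1 ρ_sc = 0 (vanishes)
  i = 2 (even): a_2 · C_{1} = -1 · 1 = -1

Summing the contributions: ∫_{−2}^{2} p(x) ρ_sc(x) dx = 5 + (-1) = 4.


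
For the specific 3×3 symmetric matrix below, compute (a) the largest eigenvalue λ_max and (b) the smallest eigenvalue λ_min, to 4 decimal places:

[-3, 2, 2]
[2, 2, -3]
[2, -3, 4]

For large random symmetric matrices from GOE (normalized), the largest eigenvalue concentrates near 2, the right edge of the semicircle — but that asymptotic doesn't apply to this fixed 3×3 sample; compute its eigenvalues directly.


Since M is real symmetric, all three eigenvalues are real; they are the roots of det(λI − M) = λ³ − (tr M) λ² + s λ − det M, where s is the sum of the principal 2×2 minors.
tr M = -3 + 2 + 4 = 3.
s = ((-3)·2 − 2²) + ((-3)·4 − 2²) + (2·4 − (-3)²) = -10 + (-16) + (-1) = -27.
det M (expand along row 1) = (-3)·(-1) − 2·14 + 2·(-10) = -45.
Characteristic polynomial: λ³ − 3λ² − 27λ + 45 = 0.
Substitute λ = y + (tr M)/3 = y + 1.000000 to remove the quadratic term: y³ + p·y + q = 0 with p = s − (tr M)²/3 = -30.000000 and q = −2(tr M)³/27 + (tr M)·s/3 − det M = 16.000000.
Three real roots ⇒ use the trigonometric (Viète) form: r = 2√(−p/3) = 6.324555, φ = arccos(3q/(p·r)) = arccos(-0.252982) = 1.826558 rad.
y_k = r·cos(φ/3 − 2πk/3) for k = 0, 1, 2 gives y = 5.188063, 0.538540, -5.726603.
λ_k = y_k + 1.000000 gives λ = 6.1881, 1.5385, -4.7266 (check: the sum is 3.0000 = tr M).

Hence λ_max = 6.1881 and λ_min = -4.7266.


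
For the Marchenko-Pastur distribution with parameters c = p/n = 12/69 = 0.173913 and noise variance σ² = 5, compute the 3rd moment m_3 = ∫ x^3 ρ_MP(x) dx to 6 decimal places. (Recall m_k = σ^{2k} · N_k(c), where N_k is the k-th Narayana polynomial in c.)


E[X³] = σ⁶ (1 + 3c + c²) (third MP moment). With σ² = 5 (so σ⁶ = 125) and c = 12/69 = 0.173913: E[X³] = 125 · (1 + 3·0.173913 + (0.173913)²) = 125 · 1.551985.

So E[X^3] = 193.998110.


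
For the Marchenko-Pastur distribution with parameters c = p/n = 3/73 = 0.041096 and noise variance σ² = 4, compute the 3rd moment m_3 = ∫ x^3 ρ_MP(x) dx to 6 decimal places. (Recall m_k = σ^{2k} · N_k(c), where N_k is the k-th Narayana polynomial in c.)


E[X³] = σ⁶ (1 + 3c + c²) (third MP moment). With σ² = 4 (so σ⁶ = 64) and c = 3/73 = 0.041096: E[X³] = 64 · (1 + 3·0.041096 + (0.041096)²) = 64 · 1.124977.

So E[X^3] = 71.998499.


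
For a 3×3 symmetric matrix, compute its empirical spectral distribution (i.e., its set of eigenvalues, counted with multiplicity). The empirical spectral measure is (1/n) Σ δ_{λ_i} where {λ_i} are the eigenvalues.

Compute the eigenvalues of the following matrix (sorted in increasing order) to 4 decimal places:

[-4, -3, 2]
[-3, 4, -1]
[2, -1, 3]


Since M is real symmetric, all three eigenvalues are real; they are the roots of det(λI − M) = λ³ − (tr M) λ² + s λ − det M, where s is the sum of the principal 2×2 minors.
tr M = -4 + 4 + 3 = 3.
s = ((-4)·4 − (-3)²) + ((-4)·3 − 2²) + (4·3 − (-1)²) = -25 + (-16) + 11 = -30.
det M (expand along row 1) = (-4)·11 − (-3)·(-7) + 2·(-5) = -75.
Characteristic polynomial: λ³ − 3λ² − 30λ + 75 = 0.
Substitute λ = y + (tr M)/3 = y + 1.000000 to remove the quadratic term: y³ + p·y + q = 0 with p = s − (tr M)²/3 = -33.000000 and q = −2(tr M)³/27 + (tr M)·s/3 − det M = 43.000000.
Three real roots ⇒ use the trigonometric (Viète) form: r = 2√(−p/3) = 6.633250, φ = arccos(3q/(p·r)) = arccos(-0.589318) = 2.201010 rad.
y_k = r·cos(φ/3 − 2πk/3) for k = 0, 1, 2 gives y = 4.926660, 1.383229, -6.309889.
λ_k = y_k + 1.000000 gives λ = 5.9267, 2.3832, -5.3099 (check: the sum is 3.0000 = tr M).

Eigenvalues sorted in increasing order: [-5.3099, 2.3832, 5.9267].


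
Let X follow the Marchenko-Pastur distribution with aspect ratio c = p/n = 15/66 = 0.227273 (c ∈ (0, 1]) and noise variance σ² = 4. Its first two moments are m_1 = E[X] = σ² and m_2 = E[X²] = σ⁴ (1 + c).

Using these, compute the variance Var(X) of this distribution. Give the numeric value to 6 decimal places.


m_1 = E[X] = σ² = 4, so m_1² = 16.
m_2 = E[X²] = σ⁴ (1 + c) = 16 · (1 + 0.227273) = 16 · 1.227273 = 19.636364.
(Note m_2 − m_1² simplifies to c · σ⁴ = 0.227273 · 16.)

Var(X) = m_2 − m_1² = 19.636364 − 16 = 3.636364.


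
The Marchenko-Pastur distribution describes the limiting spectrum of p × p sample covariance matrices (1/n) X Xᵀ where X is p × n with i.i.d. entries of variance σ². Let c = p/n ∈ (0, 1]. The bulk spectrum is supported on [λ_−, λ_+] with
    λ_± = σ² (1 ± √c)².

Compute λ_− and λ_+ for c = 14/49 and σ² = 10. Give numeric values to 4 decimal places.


c = 14/49 = 0.285714; √c = 0.534522.
λ_− = σ² (1 − √c)² = 10 · (1 − 0.534522)² = 10 · (0.465478)² = 2.166693.
λ_+ = σ² (1 + √c)² = 10 · (1 + 0.534522)² = 10 · (1.534522)² = 23.547593.

Rounded to 4 decimal places: λ_− ≈ 2.1667, λ_+ ≈ 23.5476.


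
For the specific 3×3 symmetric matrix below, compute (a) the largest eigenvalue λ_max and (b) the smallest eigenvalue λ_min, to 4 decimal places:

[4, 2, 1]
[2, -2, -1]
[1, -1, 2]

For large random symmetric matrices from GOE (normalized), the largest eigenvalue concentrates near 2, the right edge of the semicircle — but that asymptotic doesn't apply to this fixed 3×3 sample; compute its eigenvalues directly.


Since M is real symmetric, all three eigenvalues are real; they are the roots of det(λI − M) = λ³ − (tr M) λ² + s λ − det M, where s is the sum of the principal 2×2 minors.
tr M = 4 + (-2) + 2 = 4.
s = (4·(-2) − 2²) + (4·2 − 1²) + ((-2)·2 − (-1)²) = -12 + 7 + (-5) = -10.
det M (expand along row 1) = 4·(-5) − 2·5 + 1·0 = -30.
Characteristic polynomial: λ³ − 4λ² − 10λ + 30 = 0.
Substitute λ = y + (tr M)/3 = y + 1.333333 to remove the quadratic term: y³ + p·y + q = 0 with p = s − (tr M)²/3 = -15.333333 and q = −2(tr M)³/27 + (tr M)·s/3 − det M = 11.925926.
Three real roots ⇒ use the trigonometric (Viète) form: r = 2√(−p/3) = 4.521553, φ = arccos(3q/(p·r)) = arccos(-0.516047) = 2.113026 rad.
y_k = r·cos(φ/3 − 2πk/3) for k = 0, 1, 2 gives y = 3.445595, 0.812797, -4.258392.
λ_k = y_k + 1.333333 gives λ = 4.7789, 2.1461, -2.9251 (check: the sum is 4.0000 = tr M).

Hence λ_max = 4.7789 and λ_min = -2.9251.


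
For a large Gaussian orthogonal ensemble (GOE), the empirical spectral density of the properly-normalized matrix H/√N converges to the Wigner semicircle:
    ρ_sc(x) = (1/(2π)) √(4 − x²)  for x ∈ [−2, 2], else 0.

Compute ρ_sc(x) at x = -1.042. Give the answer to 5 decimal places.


ρ_sc(x) = (1/(2π)) √(4 − x²). With x = -1.042:
  4 − x² = 4 − (-1.042)² = 4 − 1.085764 = 2.914236.
  √(4 − x²) = 1.707113.
  1/(2π) = 0.159155.
  ρ_sc(-1.042) = 0.159155 · 1.707113 = 0.271696.

Rounded to 5 decimal places: ρ_sc(-1.042) ≈ 0.27170.


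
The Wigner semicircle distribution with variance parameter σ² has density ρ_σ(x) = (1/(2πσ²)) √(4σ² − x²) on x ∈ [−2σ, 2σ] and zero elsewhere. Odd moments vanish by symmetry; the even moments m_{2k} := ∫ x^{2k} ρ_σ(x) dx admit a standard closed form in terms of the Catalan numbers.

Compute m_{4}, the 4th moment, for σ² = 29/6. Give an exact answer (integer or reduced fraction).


By the scaled semicircle moment identity, m_{2k} = σ^{2k} · C_k with k = 2.
C_2 = (1/(k+1)) · C(2k, k) = (1/3) · C(4, 2) = (1/3) · 6 = 2.
σ^{2k} = (σ²)^k = (29/6)^2 = 841/36.

Therefore m_{4} = σ^{4} · C_2 = (841/36) · 2 = 841/18.


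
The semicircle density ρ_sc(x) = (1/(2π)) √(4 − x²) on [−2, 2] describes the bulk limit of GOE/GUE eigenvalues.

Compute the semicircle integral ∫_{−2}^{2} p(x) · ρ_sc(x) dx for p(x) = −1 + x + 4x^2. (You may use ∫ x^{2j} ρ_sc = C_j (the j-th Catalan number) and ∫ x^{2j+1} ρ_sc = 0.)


Write p(x) = Σ a_i x^i, split into monomials and integrate each against ρ_sc separately.
Using ∫ x^{2j} ρ_sc = C_j = (1/(j+1)) C(2j, j) (Catalan numbers) and ∫ x^{2j+1} ρ_sc = 0 (odd monomials vanish by symmetry):
  i = 0 (even): a_0 · C_{0} = -1 · 1 = -1
  i = 1 (odd): ∫ x^1 ρ_sc = 0 (vanishes)
  i = 2 (even): a_2 · C_{1} = 4 · 1 = 4

Summing the contributions: ∫_{−2}^{2} p(x) ρ_sc(x) dx = (-1) + 4 = 3.


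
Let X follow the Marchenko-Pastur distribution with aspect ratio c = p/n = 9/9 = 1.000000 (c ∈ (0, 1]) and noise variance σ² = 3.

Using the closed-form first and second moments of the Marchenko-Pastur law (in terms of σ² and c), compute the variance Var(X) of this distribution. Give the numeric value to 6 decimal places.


Recall the MP moments m_1 = E[X] = σ² and m_2 = E[X²] = σ⁴ (1 + c).
m_1 = E[X] = σ² = 3, so m_1² = 9.
m_2 = E[X²] = σ⁴ (1 + c) = 9 · (1 + 1.000000) = 9 · 2.000000 = 18.000000.
(Note m_2 − m_1² simplifies to c · σ⁴ = 1.000000 · 9.)

Var(X) = m_2 − m_1² = 18.000000 − 9 = 9.000000.


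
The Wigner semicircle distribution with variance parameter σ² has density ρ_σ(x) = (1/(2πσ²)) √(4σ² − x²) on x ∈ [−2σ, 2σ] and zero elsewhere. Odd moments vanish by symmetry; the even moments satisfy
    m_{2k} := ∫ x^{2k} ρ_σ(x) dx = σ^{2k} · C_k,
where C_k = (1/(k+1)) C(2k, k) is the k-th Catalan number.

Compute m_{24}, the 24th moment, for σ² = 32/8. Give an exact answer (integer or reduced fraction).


By the scaled semicircle moment identity, m_{2k} = σ^{2k} · C_k with k = 12.
C_12 = (1/(k+1)) · C(2k, k) = (1/13) · C(24, 12) = (1/13) · 2704156 = 208012.
σ^{2k} = (σ²)^k = (32/8)^12 = 16777216.

Therefore m_{24} = σ^{24} · C_12 = 16777216 · 208012 = 3489862254592.


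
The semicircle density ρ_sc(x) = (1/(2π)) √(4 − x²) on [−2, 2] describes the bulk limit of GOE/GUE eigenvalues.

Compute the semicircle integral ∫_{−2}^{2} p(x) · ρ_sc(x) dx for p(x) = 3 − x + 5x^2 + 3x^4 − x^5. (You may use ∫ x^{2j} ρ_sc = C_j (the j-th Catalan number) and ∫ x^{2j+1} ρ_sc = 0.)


Write p(x) = Σ a_i x^i, split into monomials and integrate each against ρ_sc separately.
Using ∫ x^{2j} ρ_sc = C_j = (1/(j+1)) C(2j, j) (Catalan numbers) and ∫ x^{2j+1} ρ_sc = 0 (odd monomials vanish by symmetry):
  i = 0 (even): a_0 · C_{0} = 3 · 1 = 3
  i = 1 (odd): ∫ x^1 ρ_sc = 0 (vanishes)
  i = 2 (even): a_2 · C_{1} = 5 · 1 = 5
  i = 4 (even): a_4 · C_{2} = 3 · 2 = 6
  i = 5 (odd): ∫ x^5 ρ_sc = 0 (vanishes)

Summing the contributions: ∫_{−2}^{2} p(x) ρ_sc(x) dx = 3 + 5 + 6 = 14.


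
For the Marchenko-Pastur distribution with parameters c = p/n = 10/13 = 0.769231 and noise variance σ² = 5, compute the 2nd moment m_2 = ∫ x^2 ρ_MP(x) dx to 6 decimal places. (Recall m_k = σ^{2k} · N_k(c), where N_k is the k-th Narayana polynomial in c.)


E[X²] = σ⁴ (1 + c) (second MP moment). With σ² = 5 (so σ⁴ = 25) and c = 10/13 = 0.769231: E[X²] = 25 · (1 + 0.769231) = 25 · 1.769231.

So E[X^2] = 44.230769.


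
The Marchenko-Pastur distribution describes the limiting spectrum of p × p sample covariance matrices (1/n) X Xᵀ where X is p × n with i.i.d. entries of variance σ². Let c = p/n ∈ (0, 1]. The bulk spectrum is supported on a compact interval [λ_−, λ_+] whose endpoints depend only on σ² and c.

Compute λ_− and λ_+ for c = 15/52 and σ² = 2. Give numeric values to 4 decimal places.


c = 15/52 = 0.288462; √c = 0.537086.
λ_− = σ² (1 − √c)² = 2 · (1 − 0.537086)² = 2 · (0.462914)² = 0.428578.
λ_+ = σ² (1 + √c)² = 2 · (1 + 0.537086)² = 2 · (1.537086)² = 4.725268.

Rounded to 4 decimal places: λ_− ≈ 0.4286, λ_+ ≈ 4.7253.


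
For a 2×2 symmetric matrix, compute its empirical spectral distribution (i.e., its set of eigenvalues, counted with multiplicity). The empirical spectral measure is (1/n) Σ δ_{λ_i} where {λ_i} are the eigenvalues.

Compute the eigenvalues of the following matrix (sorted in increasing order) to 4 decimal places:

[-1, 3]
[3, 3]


Since M is real symmetric, both eigenvalues are real; they are the roots of det(λI − M) = λ² − (tr M) λ + det M.
tr M = -1 + 3 = 2.
det M = (-1)·3 − 3² = -3 − 9 = -12.
Characteristic polynomial: λ² − 2λ − 12 = 0.
Discriminant Δ = (tr M)² − 4·det M = 4 − (-48) = 52; √Δ = 7.211103.
λ = (tr M ± √Δ)/2 = (2 ± 7.211103)/2, giving (tr M − √Δ)/2 = -2.6056 and (tr M + √Δ)/2 = 4.6056.

Eigenvalues sorted in increasing order: [-2.6056, 4.6056].


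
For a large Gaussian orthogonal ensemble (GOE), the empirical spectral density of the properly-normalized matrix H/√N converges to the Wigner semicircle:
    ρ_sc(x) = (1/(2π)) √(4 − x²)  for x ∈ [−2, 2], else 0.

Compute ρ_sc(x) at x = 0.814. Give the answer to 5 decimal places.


ρ_sc(x) = (1/(2π)) √(4 − x²). With x = 0.814:
  4 − x² = 4 − (0.814)² = 4 − 0.662596 = 3.337404.
  √(4 − x²) = 1.826856.
  1/(2π) = 0.159155.
  ρ_sc(0.814) = 0.159155 · 1.826856 = 0.290753.

Rounded to 5 decimal places: ρ_sc(0.814) ≈ 0.29075.


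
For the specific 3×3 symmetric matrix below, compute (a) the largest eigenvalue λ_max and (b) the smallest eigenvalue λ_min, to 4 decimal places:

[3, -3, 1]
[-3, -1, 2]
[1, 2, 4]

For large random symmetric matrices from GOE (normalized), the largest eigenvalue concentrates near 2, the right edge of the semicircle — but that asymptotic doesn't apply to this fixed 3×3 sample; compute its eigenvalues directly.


Since M is real symmetric, all three eigenvalues are real; they are the roots of det(λI − M) = λ³ − (tr M) λ² + s λ − det M, where s is the sum of the principal 2×2 minors.
tr M = 3 + (-1) + 4 = 6.
s = (3·(-1) − (-3)²) + (3·4 − 1²) + ((-1)·4 − 2²) = -12 + 11 + (-8) = -9.
det M (expand along row 1) = 3·(-8) − (-3)·(-14) + 1·(-5) = -71.
Characteristic polynomial: λ³ − 6λ² − 9λ + 71 = 0.
Substitute λ = y + (tr M)/3 = y + 2.000000 to remove the quadratic term: y³ + p·y + q = 0 with p = s − (tr M)²/3 = -21.000000 and q = −2(tr M)³/27 + (tr M)·s/3 − det M = 37.000000.
Three real roots ⇒ use the trigonometric (Viète) form: r = 2√(−p/3) = 5.291503, φ = arccos(3q/(p·r)) = arccos(-0.998906) = 3.094815 rad.
y_k = r·cos(φ/3 − 2πk/3) for k = 0, 1, 2 gives y = 2.716881, 2.573978, -5.290859.
λ_k = y_k + 2.000000 gives λ = 4.7169, 4.5740, -3.2909 (check: the sum is 6.0000 = tr M).

Hence λ_max = 4.7169 and λ_min = -3.2909.


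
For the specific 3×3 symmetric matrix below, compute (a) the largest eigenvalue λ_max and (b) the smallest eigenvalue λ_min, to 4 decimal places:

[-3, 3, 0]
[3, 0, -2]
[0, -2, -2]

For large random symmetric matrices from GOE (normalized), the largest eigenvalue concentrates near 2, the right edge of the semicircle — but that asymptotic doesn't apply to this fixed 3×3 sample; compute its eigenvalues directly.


Since M is real symmetric, all three eigenvalues are real; they are the roots of det(λI − M) = λ³ − (tr M) λ² + s λ − det M, where s is the sum of the principal 2×2 minors.
tr M = -3 + 0 + (-2) = -5.
s = ((-3)·0 − 3²) + ((-3)·(-2) − 0²) + (0·(-2) − (-2)²) = -9 + 6 + (-4) = -7.
det M (expand along row 1) = (-3)·(-4) − 3·(-6) + 0·(-6) = 30.
Characteristic polynomial: λ³ + 5λ² − 7λ − 30 = 0.
Substitute λ = y + (tr M)/3 = y − 1.666667 to remove the quadratic term: y³ + p·y + q = 0 with p = s − (tr M)²/3 = -15.333333 and q = −2(tr M)³/27 + (tr M)·s/3 − det M = -9.074074.
Three real roots ⇒ use the trigonometric (Viète) form: r = 2√(−p/3) = 4.521553, φ = arccos(3q/(p·r)) = arccos(0.392644) = 1.167291 rad.
y_k = r·cos(φ/3 − 2πk/3) for k = 0, 1, 2 gives y = 4.183576, -0.606325, -3.577252.
λ_k = y_k − 1.666667 gives λ = 2.5169, -2.2730, -5.2439 (check: the sum is -5.0000 = tr M).

Hence λ_max = 2.5169 and λ_min = -5.2439.


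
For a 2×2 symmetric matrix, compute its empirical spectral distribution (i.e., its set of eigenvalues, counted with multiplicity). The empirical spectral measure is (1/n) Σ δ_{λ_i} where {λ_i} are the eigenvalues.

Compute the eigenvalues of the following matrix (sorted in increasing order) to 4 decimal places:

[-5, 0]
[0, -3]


Since M is real symmetric, both eigenvalues are real; they are the roots of det(λI − M) = λ² − (tr M) λ + det M.
tr M = -5 + (-3) = -8.
det M = (-5)·(-3) − 0² = 15 − 0 = 15.
Characteristic polynomial: λ² + 8λ + 15 = 0.
Discriminant Δ = (tr M)² − 4·det M = 64 − 60 = 4; √Δ = 2.000000.
λ = (tr M ± √Δ)/2 = (-8 ± 2.000000)/2, giving (tr M − √Δ)/2 = -5.0000 and (tr M + √Δ)/2 = -3.0000.

Eigenvalues sorted in increasing order: [-5.0000, -3.0000].


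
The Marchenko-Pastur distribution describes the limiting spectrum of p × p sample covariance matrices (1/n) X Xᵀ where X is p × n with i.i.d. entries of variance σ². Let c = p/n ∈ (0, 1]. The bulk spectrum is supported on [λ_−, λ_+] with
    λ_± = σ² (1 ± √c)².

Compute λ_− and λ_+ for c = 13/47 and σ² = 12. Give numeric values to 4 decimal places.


c = 13/47 = 0.276596; √c = 0.525924.
λ_− = σ² (1 − √c)² = 12 · (1 − 0.525924)² = 12 · (0.474076)² = 2.696980.
λ_+ = σ² (1 + √c)² = 12 · (1 + 0.525924)² = 12 · (1.525924)² = 27.941318.

Rounded to 4 decimal places: λ_− ≈ 2.6970, λ_+ ≈ 27.9413.


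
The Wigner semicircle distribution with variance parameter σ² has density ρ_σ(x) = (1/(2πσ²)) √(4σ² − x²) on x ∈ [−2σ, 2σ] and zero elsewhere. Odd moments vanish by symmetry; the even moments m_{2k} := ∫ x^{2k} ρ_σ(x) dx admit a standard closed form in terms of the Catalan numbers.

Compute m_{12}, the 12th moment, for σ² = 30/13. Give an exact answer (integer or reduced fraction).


By the scaled semicircle moment identity, m_{2k} = σ^{2k} · C_k with k = 6.
C_6 = (1/(k+1)) · C(2k, k) = (1/7) · C(12, 6) = (1/7) · 924 = 132.
σ^{2k} = (σ²)^k = (30/13)^6 = 729000000/4826809.

Therefore m_{12} = σ^{12} · C_6 = (729000000/4826809) · 132 = 96228000000/4826809.


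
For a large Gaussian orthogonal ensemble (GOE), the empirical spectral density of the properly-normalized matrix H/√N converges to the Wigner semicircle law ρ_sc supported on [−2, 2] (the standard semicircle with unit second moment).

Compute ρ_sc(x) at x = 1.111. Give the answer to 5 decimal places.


ρ_sc(x) = (1/(2π)) √(4 − x²). With x = 1.111:
  4 − x² = 4 − (1.111)² = 4 − 1.234321 = 2.765679.
  √(4 − x²) = 1.663033.
  1/(2π) = 0.159155.
  ρ_sc(1.111) = 0.159155 · 1.663033 = 0.264680.

Rounded to 5 decimal places: ρ_sc(1.111) ≈ 0.26468.


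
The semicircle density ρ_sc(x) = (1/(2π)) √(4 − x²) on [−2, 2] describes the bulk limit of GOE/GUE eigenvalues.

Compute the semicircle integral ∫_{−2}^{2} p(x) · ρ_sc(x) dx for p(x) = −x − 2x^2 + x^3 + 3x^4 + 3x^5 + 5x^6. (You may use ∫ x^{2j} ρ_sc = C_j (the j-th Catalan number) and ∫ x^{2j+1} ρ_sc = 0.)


Write p(x) = Σ a_i x^i, split into monomials and integrate each against ρ_sc separately.
Using ∫ x^{2j} ρ_sc = C_j = (1/(j+1)) C(2j, j) (Catalan numbers) and ∫ x^{2j+1} ρ_sc = 0 (odd monomials vanish by symmetry):
  i = 1 (odd): ∫ x^1 ρ_sc = 0 (vanishes)
  i = 2 (even): a_2 · C_{1} = -2 · 1 = -2
  i = 3 (odd): ∫ x^3 ρ_sc = 0 (vanishes)
  i = 4 (even): a_4 · C_{2} = 3 · 2 = 6
  i = 5 (odd): ∫ x^5 ρ_sc = 0 (vanishes)
  i = 6 (even): a_6 · C_{3} = 5 · 5 = 25

Summing the contributions: ∫_{−2}^{2} p(x) ρ_sc(x) dx = (-2) + 6 + 25 = 29.


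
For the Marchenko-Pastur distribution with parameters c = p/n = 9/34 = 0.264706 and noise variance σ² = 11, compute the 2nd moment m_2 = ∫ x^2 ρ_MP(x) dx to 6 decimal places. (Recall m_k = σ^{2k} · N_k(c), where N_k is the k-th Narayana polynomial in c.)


E[X²] = σ⁴ (1 + c) (second MP moment). With σ² = 11 (so σ⁴ = 121) and c = 9/34 = 0.264706: E[X²] = 121 · (1 + 0.264706) = 121 · 1.264706.

So E[X^2] = 153.029412.


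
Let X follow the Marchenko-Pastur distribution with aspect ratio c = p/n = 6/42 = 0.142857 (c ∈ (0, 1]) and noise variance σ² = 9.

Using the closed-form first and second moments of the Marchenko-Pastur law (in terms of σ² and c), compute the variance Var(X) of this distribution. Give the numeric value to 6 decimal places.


Recall the MP moments m_1 = E[X] = σ² and m_2 = E[X²] = σ⁴ (1 + c).
m_1 = E[X] = σ² = 9, so m_1² = 81.
m_2 = E[X²] = σ⁴ (1 + c) = 81 · (1 + 0.142857) = 81 · 1.142857 = 92.571429.
(Note m_2 − m_1² simplifies to c · σ⁴ = 0.142857 · 81.)

Var(X) = m_2 − m_1² = 92.571429 − 81 = 11.571429.


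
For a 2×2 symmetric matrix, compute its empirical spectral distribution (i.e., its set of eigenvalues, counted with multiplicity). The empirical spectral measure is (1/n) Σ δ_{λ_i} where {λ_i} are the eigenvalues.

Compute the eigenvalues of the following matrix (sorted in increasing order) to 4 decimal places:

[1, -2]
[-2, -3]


Since M is real symmetric, both eigenvalues are real; they are the roots of det(λI − M) = λ² − (tr M) λ + det M.
tr M = 1 + (-3) = -2.
det M = 1·(-3) − (-2)² = -3 − 4 = -7.
Characteristic polynomial: λ² + 2λ − 7 = 0.
Discriminant Δ = (tr M)² − 4·det M = 4 − (-28) = 32; √Δ = 5.656854.
λ = (tr M ± √Δ)/2 = (-2 ± 5.656854)/2, giving (tr M − √Δ)/2 = -3.8284 and (tr M + √Δ)/2 = 1.8284.

Eigenvalues sorted in increasing order: [-3.8284, 1.8284].


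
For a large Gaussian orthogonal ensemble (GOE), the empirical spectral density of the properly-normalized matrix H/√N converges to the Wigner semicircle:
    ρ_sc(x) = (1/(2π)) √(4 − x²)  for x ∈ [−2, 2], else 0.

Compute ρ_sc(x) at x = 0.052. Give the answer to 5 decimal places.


ρ_sc(x) = (1/(2π)) √(4 − x²). With x = 0.052:
  4 − x² = 4 − (0.052)² = 4 − 0.002704 = 3.997296.
  √(4 − x²) = 1.999324.
  1/(2π) = 0.159155.
  ρ_sc(0.052) = 0.159155 · 1.999324 = 0.318202.

Rounded to 5 decimal places: ρ_sc(0.052) ≈ 0.31820.
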